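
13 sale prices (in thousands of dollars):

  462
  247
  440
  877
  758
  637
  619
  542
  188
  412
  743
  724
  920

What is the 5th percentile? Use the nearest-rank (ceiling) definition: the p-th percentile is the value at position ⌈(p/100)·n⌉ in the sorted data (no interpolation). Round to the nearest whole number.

188

Sorted: 188, 247, 412, 440, 462, 542, 619, 637, 724, 743, 758, 877, 920.
n = 13.
Position = ⌈5/100 · 13⌉ = ⌈0.65⌉ = 1.
The value at rank 1 is 188.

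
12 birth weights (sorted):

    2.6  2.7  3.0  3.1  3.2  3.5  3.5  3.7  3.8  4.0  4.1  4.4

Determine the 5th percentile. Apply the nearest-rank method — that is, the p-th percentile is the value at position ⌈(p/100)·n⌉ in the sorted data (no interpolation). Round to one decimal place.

2.6

n = 12.
Position = ⌈5/100 · 12⌉ = ⌈0.6⌉ = 1.
The value at rank 1 is 2.6.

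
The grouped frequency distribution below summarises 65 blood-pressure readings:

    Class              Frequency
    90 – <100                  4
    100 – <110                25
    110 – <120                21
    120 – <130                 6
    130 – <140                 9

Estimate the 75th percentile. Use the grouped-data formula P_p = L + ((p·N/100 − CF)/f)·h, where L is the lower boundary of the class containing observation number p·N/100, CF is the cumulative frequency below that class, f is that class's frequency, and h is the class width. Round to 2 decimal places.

N = 65; target position k = 75/100 · 65 = 48.75.
Cumulative frequencies: 4, 29, 50, 56, 65.
Observation 48.75 falls in the class 110 – <120.
L = 110, CF = 29, f = 21, h = 10.
P75 = 110 + ((48.75 − 29)/21)·10 = 110 + 9.40476 = 119.405.

119.40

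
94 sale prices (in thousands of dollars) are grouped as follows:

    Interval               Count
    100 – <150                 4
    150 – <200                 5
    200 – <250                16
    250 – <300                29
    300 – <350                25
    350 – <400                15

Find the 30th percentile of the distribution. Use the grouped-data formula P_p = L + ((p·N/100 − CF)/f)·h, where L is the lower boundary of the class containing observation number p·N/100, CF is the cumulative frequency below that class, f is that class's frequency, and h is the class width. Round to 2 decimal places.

255.52

N = 94; target position k = 30/100 · 94 = 28.2.
Cumulative frequencies: 4, 9, 25, 54, 79, 94.
Observation 28.2 falls in the class 250 – <300.
L = 250, CF = 25, f = 29, h = 50.
P30 = 250 + ((28.2 − 25)/29)·50 = 250 + 5.51724 = 255.517.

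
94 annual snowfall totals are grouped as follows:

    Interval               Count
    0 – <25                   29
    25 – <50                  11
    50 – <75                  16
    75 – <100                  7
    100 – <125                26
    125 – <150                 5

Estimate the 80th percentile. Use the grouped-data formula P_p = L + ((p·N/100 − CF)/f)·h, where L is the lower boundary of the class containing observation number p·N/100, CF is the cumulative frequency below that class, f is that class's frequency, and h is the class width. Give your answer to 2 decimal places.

N = 94; target position k = 80/100 · 94 = 75.2.
Cumulative frequencies: 29, 40, 56, 63, 89, 94.
Observation 75.2 falls in the class 100 – <125.
L = 100, CF = 63, f = 26, h = 25.
P80 = 100 + ((75.2 − 63)/26)·25 = 100 + 11.7308 = 111.731.

111.73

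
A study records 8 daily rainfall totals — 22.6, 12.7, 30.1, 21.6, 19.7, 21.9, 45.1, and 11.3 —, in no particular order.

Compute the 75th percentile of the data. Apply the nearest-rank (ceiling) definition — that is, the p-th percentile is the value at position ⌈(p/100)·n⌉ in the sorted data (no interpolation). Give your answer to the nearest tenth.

22.6

Sorted: 11.3, 12.7, 19.7, 21.6, 21.9, 22.6, 30.1, 45.1.
n = 8.
Position = ⌈75/100 · 8⌉ = ⌈6⌉ = 6.
The value at rank 6 is 22.6.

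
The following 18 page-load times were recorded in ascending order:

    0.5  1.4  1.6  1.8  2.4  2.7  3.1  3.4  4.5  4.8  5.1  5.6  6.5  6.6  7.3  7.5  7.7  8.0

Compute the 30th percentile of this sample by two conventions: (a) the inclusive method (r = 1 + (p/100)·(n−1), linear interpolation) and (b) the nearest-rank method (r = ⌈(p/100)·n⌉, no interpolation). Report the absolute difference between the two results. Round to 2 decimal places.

0.04

n = 18.
(a) r = 6.1; between ranks 6 (2.7) and 7 (3.1): 2.74.
(b) the nearest-rank method: rank 6 → 2.7.
|2.74 − 2.7| = 0.04.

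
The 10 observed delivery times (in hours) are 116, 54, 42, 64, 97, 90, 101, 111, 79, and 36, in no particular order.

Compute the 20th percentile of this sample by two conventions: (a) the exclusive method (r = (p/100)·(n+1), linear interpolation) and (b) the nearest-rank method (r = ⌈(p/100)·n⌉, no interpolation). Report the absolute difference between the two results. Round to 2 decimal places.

Sorted: 36, 42, 54, 64, 79, 90, 97, 101, 111, 116.
n = 10.
(a) r = 2.2; between ranks 2 (42) and 3 (54): 44.4.
(b) the nearest-rank method: rank 2 → 42.
|44.4 − 42| = 2.4.

2.40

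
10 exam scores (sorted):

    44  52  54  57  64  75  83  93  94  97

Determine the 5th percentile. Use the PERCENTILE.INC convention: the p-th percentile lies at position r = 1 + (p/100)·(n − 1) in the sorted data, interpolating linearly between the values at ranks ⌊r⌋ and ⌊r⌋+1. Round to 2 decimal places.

n = 10.
r = 1 + (5/100)·(10 − 1) = 1 + 0.45 = 1.45.
Rank 1 is 44 and rank 2 is 52.
Interpolate: 44 + 0.45·(52 − 44) = 44 + 0.45·8 = 47.6.

47.60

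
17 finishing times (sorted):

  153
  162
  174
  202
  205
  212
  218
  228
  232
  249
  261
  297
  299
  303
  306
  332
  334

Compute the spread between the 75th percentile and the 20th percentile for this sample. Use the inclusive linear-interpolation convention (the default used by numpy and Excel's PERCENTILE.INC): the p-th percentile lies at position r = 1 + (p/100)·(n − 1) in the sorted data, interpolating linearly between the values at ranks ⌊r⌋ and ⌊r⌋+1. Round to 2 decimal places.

96.40

n = 17.
P20: r = 4.2; ranks 4–5 are 202, 205; interpolating gives 202.6.
P75: r = 13 (integer) → 299.
Difference: 299 − 202.6 = 96.4.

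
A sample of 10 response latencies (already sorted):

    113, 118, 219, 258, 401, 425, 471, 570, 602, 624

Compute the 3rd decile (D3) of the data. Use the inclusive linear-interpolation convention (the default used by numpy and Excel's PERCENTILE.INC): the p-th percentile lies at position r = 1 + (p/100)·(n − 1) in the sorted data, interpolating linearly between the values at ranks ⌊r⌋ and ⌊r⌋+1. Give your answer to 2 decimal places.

n = 10.
r = 1 + (30/100)·(10 − 1) = 1 + 2.7 = 3.7.
Rank 3 is 219 and rank 4 is 258.
Interpolate: 219 + 0.7·(258 − 219) = 219 + 0.7·39 = 246.3.

246.30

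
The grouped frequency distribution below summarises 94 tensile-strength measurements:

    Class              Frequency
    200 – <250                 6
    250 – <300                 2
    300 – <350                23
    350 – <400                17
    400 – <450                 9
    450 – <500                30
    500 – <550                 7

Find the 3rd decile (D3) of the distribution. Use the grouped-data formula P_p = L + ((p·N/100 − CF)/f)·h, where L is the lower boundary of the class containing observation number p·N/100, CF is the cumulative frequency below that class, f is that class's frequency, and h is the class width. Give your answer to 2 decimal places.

343.91

N = 94; target position k = 30/100 · 94 = 28.2.
Cumulative frequencies: 6, 8, 31, 48, 57, 87, 94.
Observation 28.2 falls in the class 300 – <350.
L = 300, CF = 8, f = 23, h = 50.
P30 = 300 + ((28.2 − 8)/23)·50 = 300 + 43.913 = 343.913.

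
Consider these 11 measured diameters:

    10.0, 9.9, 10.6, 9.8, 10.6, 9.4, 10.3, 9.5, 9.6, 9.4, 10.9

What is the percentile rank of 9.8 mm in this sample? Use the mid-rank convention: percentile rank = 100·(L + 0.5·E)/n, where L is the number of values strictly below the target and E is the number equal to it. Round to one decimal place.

Sorted: 9.4, 9.4, 9.5, 9.6, 9.8, 9.9, 10.0, 10.3, 10.6, 10.6, 10.9.
Count below 9.8: L = 4; count equal: E = 1; n = 11.
Percentile rank = 100·(4 + 0.5·1)/11 = 100·4.5/11 = 40.91.

40.9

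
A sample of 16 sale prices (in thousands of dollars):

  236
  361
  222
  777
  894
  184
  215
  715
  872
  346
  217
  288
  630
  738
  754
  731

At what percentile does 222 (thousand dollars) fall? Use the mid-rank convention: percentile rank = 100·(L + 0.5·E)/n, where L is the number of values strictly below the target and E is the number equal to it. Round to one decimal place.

Sorted: 184, 215, 217, 222, 236, 288, 346, 361, 630, 715, 731, 738, 754, 777, 872, 894.
Count below 222: L = 3; count equal: E = 1; n = 16.
Percentile rank = 100·(3 + 0.5·1)/16 = 100·3.5/16 = 21.88.

21.9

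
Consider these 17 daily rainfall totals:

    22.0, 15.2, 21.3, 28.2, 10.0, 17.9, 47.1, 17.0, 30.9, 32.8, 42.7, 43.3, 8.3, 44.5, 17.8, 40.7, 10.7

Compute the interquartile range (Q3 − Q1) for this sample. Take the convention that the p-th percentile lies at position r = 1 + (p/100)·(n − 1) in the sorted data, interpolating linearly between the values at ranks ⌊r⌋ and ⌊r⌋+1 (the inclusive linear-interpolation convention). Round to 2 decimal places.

Sorted: 8.3, 10.0, 10.7, 15.2, 17.0, 17.8, 17.9, 21.3, 22.0, 28.2, 30.9, 32.8, 40.7, 42.7, 43.3, 44.5, 47.1.
n = 17.
P25: r = 5 (integer) → 17.
P75: r = 13 (integer) → 40.7.
Difference: 40.7 − 17 = 23.7.

23.70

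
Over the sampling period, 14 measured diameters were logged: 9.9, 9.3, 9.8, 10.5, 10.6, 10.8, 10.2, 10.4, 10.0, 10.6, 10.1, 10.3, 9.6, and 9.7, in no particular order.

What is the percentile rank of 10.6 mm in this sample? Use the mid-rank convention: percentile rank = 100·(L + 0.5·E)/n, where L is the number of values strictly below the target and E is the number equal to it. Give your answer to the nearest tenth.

85.7

Sorted: 9.3, 9.6, 9.7, 9.8, 9.9, 10.0, 10.1, 10.2, 10.3, 10.4, 10.5, 10.6, 10.6, 10.8.
Count below 10.6: L = 11; count equal: E = 2; n = 14.
Percentile rank = 100·(11 + 0.5·2)/14 = 100·12/14 = 85.71.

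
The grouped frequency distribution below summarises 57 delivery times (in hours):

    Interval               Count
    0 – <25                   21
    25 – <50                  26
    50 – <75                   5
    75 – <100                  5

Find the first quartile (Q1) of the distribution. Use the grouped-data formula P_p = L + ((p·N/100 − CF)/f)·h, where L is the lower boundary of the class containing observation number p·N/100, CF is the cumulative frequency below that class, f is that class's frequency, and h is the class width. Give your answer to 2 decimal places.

N = 57; target position k = 25/100 · 57 = 14.25.
Cumulative frequencies: 21, 47, 52, 57.
Observation 14.25 falls in the class 0 – <25.
L = 0, CF = 0, f = 21, h = 25.
P25 = 0 + ((14.25 − 0)/21)·25 = 0 + 16.9643 = 16.9643.

16.96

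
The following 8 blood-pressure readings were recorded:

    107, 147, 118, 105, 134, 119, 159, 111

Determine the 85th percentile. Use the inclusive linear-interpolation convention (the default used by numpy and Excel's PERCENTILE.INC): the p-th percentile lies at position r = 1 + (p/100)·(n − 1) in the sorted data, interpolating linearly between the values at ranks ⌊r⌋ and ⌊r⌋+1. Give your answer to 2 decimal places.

146.35

Sorted: 105, 107, 111, 118, 119, 134, 147, 159.
n = 8.
r = 1 + (85/100)·(8 − 1) = 1 + 5.95 = 6.95.
Rank 6 is 134 and rank 7 is 147.
Interpolate: 134 + 0.95·(147 − 134) = 134 + 0.95·13 = 146.35.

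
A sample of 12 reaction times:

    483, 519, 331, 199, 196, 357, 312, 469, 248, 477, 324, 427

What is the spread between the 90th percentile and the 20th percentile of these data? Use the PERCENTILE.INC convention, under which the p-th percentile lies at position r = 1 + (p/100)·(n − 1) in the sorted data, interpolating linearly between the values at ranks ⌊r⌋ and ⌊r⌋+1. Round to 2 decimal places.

Sorted: 196, 199, 248, 312, 324, 331, 357, 427, 469, 477, 483, 519.
n = 12.
P20: r = 3.2; ranks 3–4 are 248, 312; interpolating gives 260.8.
P90: r = 10.9; ranks 10–11 are 477, 483; interpolating gives 482.4.
Difference: 482.4 − 260.8 = 221.6.

221.60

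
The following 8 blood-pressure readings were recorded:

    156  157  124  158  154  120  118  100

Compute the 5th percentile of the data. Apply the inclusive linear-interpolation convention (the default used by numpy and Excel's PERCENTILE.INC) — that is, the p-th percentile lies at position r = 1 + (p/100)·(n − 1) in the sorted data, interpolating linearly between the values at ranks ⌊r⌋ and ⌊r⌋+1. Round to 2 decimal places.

106.30

Sorted: 100, 118, 120, 124, 154, 156, 157, 158.
n = 8.
r = 1 + (5/100)·(8 − 1) = 1 + 0.35 = 1.35.
Rank 1 is 100 and rank 2 is 118.
Interpolate: 100 + 0.35·(118 − 100) = 100 + 0.35·18 = 106.3.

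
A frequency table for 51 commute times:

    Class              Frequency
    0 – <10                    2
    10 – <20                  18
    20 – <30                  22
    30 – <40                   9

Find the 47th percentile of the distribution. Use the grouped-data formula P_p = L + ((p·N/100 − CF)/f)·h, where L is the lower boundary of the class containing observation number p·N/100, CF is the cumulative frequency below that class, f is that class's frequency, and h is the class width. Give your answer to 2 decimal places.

N = 51; target position k = 47/100 · 51 = 23.97.
Cumulative frequencies: 2, 20, 42, 51.
Observation 23.97 falls in the class 20 – <30.
L = 20, CF = 20, f = 22, h = 10.
P47 = 20 + ((23.97 − 20)/22)·10 = 20 + 1.80455 = 21.8045.

21.80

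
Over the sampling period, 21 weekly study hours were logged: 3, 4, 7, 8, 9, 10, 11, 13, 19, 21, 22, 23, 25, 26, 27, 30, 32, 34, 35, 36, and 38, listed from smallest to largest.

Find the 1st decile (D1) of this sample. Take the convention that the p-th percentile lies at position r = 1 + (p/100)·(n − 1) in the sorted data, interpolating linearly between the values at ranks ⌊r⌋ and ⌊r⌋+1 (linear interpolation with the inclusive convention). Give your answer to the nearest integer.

7

n = 21.
r = 1 + (10/100)·(21 − 1) = 1 + 2 = 3.
r is an integer, so P10 is the value at rank 3: 7.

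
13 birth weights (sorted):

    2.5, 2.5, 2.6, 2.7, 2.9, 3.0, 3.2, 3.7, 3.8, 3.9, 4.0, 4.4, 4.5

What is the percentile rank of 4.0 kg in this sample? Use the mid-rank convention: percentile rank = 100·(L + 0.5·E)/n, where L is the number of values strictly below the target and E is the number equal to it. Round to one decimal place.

Count below 4.0: L = 10; count equal: E = 1; n = 13.
Percentile rank = 100·(10 + 0.5·1)/13 = 100·10.5/13 = 80.77.

80.8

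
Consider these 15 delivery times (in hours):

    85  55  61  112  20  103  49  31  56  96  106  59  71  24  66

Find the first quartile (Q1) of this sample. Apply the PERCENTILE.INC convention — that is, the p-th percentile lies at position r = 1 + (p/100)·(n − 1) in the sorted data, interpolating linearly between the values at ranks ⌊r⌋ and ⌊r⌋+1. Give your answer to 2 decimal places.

52.00

Sorted: 20, 24, 31, 49, 55, 56, 59, 61, 66, 71, 85, 96, 103, 106, 112.
n = 15.
r = 1 + (25/100)·(15 − 1) = 1 + 3.5 = 4.5.
Rank 4 is 49 and rank 5 is 55.
Interpolate: 49 + 0.5·(55 − 49) = 49 + 0.5·6 = 52.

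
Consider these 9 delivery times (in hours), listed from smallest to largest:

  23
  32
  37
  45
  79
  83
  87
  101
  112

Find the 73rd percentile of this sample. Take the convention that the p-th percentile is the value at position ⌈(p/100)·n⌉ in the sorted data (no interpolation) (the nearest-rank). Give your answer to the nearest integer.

87

n = 9.
Position = ⌈73/100 · 9⌉ = ⌈6.57⌉ = 7.
The value at rank 7 is 87.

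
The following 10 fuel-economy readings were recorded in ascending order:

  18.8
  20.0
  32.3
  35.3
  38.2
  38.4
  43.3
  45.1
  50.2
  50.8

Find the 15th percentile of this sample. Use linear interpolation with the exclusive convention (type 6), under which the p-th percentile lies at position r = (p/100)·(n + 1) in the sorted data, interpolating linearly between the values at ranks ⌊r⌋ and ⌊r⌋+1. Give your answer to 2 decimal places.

19.58

n = 10.
r = (15/100)·(10 + 1) = 1.65.
Rank 1 is 18.8 and rank 2 is 20.0.
Interpolate: 18.8 + 0.65·(20.0 − 18.8) = 18.8 + 0.65·1.2 = 19.58.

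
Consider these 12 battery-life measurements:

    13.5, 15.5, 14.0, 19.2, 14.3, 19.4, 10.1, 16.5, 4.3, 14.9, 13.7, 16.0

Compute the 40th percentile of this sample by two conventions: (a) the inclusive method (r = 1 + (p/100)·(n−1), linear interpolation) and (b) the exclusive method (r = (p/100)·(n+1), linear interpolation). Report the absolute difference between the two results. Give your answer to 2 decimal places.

0.06

Sorted: 4.3, 10.1, 13.5, 13.7, 14.0, 14.3, 14.9, 15.5, 16.0, 16.5, 19.2, 19.4.
n = 12.
(a) r = 5.4; between ranks 5 (14.0) and 6 (14.3): 14.12.
(b) r = 5.2; between ranks 5 (14.0) and 6 (14.3): 14.06.
|14.12 − 14.06| = 0.06.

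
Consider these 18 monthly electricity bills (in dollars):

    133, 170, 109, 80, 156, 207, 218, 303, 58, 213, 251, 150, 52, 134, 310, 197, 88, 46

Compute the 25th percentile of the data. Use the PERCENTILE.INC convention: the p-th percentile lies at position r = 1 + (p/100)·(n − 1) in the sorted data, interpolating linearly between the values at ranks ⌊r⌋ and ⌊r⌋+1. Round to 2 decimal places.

Sorted: 46, 52, 58, 80, 88, 109, 133, 134, 150, 156, 170, 197, 207, 213, 218, 251, 303, 310.
n = 18.
r = 1 + (25/100)·(18 − 1) = 1 + 4.25 = 5.25.
Rank 5 is 88 and rank 6 is 109.
Interpolate: 88 + 0.25·(109 − 88) = 88 + 0.25·21 = 93.25.

93.25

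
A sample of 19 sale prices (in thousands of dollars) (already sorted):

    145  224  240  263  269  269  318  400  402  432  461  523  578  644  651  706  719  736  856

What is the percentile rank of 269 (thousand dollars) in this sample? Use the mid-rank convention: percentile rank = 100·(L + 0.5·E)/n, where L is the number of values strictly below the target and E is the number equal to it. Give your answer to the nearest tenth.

26.3

Count below 269: L = 4; count equal: E = 2; n = 19.
Percentile rank = 100·(4 + 0.5·2)/19 = 100·5/19 = 26.32.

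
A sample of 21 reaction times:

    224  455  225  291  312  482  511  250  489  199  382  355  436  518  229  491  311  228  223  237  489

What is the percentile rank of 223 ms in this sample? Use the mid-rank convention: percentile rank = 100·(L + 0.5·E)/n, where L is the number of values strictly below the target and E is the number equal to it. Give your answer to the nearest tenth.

Sorted: 199, 223, 224, 225, 228, 229, 237, 250, 291, 311, 312, 355, 382, 436, 455, 482, 489, 489, 491, 511, 518.
Count below 223: L = 1; count equal: E = 1; n = 21.
Percentile rank = 100·(1 + 0.5·1)/21 = 100·1.5/21 = 7.143.

7.1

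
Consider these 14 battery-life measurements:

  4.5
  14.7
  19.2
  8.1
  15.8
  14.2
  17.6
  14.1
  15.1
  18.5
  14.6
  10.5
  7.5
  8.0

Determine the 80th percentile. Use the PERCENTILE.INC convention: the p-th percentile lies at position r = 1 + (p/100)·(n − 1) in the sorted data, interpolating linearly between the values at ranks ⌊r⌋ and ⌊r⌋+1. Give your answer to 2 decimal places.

16.52

Sorted: 4.5, 7.5, 8.0, 8.1, 10.5, 14.1, 14.2, 14.6, 14.7, 15.1, 15.8, 17.6, 18.5, 19.2.
n = 14.
r = 1 + (80/100)·(14 − 1) = 1 + 10.4 = 11.4.
Rank 11 is 15.8 and rank 12 is 17.6.
Interpolate: 15.8 + 0.4·(17.6 − 15.8) = 15.8 + 0.4·1.8 = 16.52.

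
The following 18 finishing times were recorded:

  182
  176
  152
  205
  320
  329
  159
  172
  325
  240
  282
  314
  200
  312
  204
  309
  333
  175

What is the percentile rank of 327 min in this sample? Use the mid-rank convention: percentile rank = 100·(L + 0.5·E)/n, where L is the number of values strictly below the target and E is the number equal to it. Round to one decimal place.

88.9

Sorted: 152, 159, 172, 175, 176, 182, 200, 204, 205, 240, 282, 309, 312, 314, 320, 325, 329, 333.
Count below 327: L = 16; count equal: E = 0; n = 18.
Percentile rank = 100·(16 + 0.5·0)/18 = 100·16/18 = 88.89.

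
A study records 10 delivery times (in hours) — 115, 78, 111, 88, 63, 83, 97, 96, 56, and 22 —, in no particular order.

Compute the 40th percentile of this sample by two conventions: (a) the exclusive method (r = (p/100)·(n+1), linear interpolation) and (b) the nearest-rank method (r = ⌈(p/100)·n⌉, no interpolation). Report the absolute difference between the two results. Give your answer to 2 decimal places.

2.00

Sorted: 22, 56, 63, 78, 83, 88, 96, 97, 111, 115.
n = 10.
(a) r = 4.4; between ranks 4 (78) and 5 (83): 80.
(b) the nearest-rank method: rank 4 → 78.
|80 − 78| = 2.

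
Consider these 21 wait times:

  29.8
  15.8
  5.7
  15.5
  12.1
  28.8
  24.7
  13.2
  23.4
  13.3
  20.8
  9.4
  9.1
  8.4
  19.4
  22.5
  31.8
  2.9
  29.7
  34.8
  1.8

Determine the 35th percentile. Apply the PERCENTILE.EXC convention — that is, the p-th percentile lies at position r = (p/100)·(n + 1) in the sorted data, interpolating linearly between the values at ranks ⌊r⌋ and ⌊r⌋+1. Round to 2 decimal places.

Sorted: 1.8, 2.9, 5.7, 8.4, 9.1, 9.4, 12.1, 13.2, 13.3, 15.5, 15.8, 19.4, 20.8, 22.5, 23.4, 24.7, 28.8, 29.7, 29.8, 31.8, 34.8.
n = 21.
r = (35/100)·(21 + 1) = 7.7.
Rank 7 is 12.1 and rank 8 is 13.2.
Interpolate: 12.1 + 0.7·(13.2 − 12.1) = 12.1 + 0.7·1.1 = 12.87.

12.87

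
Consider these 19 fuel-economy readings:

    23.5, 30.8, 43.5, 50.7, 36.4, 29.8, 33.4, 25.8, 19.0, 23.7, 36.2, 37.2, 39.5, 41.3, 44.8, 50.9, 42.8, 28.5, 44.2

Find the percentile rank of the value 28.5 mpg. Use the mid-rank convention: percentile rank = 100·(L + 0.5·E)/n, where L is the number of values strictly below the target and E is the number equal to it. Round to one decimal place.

23.7

Sorted: 19.0, 23.5, 23.7, 25.8, 28.5, 29.8, 30.8, 33.4, 36.2, 36.4, 37.2, 39.5, 41.3, 42.8, 43.5, 44.2, 44.8, 50.7, 50.9.
Count below 28.5: L = 4; count equal: E = 1; n = 19.
Percentile rank = 100·(4 + 0.5·1)/19 = 100·4.5/19 = 23.68.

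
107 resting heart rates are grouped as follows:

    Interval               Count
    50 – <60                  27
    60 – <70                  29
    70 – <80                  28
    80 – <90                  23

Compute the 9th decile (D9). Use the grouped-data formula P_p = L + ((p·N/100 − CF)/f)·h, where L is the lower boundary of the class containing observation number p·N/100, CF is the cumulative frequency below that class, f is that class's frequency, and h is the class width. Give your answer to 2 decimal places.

85.35

N = 107; target position k = 90/100 · 107 = 96.3.
Cumulative frequencies: 27, 56, 84, 107.
Observation 96.3 falls in the class 80 – <90.
L = 80, CF = 84, f = 23, h = 10.
P90 = 80 + ((96.3 − 84)/23)·10 = 80 + 5.34783 = 85.3478.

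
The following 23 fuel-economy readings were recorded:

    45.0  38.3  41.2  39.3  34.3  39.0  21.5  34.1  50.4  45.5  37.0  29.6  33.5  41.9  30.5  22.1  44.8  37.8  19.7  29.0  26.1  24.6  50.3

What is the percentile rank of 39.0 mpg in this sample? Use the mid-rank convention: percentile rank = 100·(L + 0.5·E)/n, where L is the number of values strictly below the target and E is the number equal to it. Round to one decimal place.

63.0

Sorted: 19.7, 21.5, 22.1, 24.6, 26.1, 29.0, 29.6, 30.5, 33.5, 34.1, 34.3, 37.0, 37.8, 38.3, 39.0, 39.3, 41.2, 41.9, 44.8, 45.0, 45.5, 50.3, 50.4.
Count below 39.0: L = 14; count equal: E = 1; n = 23.
Percentile rank = 100·(14 + 0.5·1)/23 = 100·14.5/23 = 63.04.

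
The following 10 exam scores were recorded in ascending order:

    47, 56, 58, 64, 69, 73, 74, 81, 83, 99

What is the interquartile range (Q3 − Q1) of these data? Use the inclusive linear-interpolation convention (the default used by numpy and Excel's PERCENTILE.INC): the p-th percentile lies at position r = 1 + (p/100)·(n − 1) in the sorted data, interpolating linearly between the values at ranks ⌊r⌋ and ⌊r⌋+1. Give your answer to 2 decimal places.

19.75

n = 10.
P25: r = 3.25; ranks 3–4 are 58, 64; interpolating gives 59.5.
P75: r = 7.75; ranks 7–8 are 74, 81; interpolating gives 79.25.
Difference: 79.25 − 59.5 = 19.75.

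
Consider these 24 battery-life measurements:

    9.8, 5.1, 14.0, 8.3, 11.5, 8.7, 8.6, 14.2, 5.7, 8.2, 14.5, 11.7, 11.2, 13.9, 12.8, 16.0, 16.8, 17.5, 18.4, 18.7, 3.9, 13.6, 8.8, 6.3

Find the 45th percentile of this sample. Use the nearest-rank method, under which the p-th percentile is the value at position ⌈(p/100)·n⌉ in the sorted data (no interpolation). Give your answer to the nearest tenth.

Sorted: 3.9, 5.1, 5.7, 6.3, 8.2, 8.3, 8.6, 8.7, 8.8, 9.8, 11.2, 11.5, 11.7, 12.8, 13.6, 13.9, 14.0, 14.2, 14.5, 16.0, 16.8, 17.5, 18.4, 18.7.
n = 24.
Position = ⌈45/100 · 24⌉ = ⌈10.8⌉ = 11.
The value at rank 11 is 11.2.

11.2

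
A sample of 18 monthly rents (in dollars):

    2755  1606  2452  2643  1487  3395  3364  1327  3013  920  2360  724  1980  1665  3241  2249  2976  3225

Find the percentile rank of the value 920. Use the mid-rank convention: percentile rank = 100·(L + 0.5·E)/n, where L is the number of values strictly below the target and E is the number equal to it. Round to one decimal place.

Sorted: 724, 920, 1327, 1487, 1606, 1665, 1980, 2249, 2360, 2452, 2643, 2755, 2976, 3013, 3225, 3241, 3364, 3395.
Count below 920: L = 1; count equal: E = 1; n = 18.
Percentile rank = 100·(1 + 0.5·1)/18 = 100·1.5/18 = 8.333.

8.3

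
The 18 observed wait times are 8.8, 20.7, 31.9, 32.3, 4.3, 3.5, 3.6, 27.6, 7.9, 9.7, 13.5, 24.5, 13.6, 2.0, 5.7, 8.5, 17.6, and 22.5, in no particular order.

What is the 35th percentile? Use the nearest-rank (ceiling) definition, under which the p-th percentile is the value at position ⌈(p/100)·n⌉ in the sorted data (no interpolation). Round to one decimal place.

8.5

Sorted: 2.0, 3.5, 3.6, 4.3, 5.7, 7.9, 8.5, 8.8, 9.7, 13.5, 13.6, 17.6, 20.7, 22.5, 24.5, 27.6, 31.9, 32.3.
n = 18.
Position = ⌈35/100 · 18⌉ = ⌈6.3⌉ = 7.
The value at rank 7 is 8.5.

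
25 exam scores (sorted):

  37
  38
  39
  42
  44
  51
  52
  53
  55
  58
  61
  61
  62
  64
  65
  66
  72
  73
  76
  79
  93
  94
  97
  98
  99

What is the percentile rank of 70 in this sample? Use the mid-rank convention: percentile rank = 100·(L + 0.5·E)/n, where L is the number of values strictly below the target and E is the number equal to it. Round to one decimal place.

64.0

Count below 70: L = 16; count equal: E = 0; n = 25.
Percentile rank = 100·(16 + 0.5·0)/25 = 100·16/25 = 64.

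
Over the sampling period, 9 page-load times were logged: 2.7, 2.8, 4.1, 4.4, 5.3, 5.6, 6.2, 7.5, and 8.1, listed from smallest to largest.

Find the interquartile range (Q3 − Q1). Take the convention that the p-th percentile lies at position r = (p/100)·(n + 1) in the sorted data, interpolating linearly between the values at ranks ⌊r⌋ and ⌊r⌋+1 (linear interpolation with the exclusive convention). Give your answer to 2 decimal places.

3.40

n = 9.
P25: r = 2.5; ranks 2–3 are 2.8, 4.1; interpolating gives 3.45.
P75: r = 7.5; ranks 7–8 are 6.2, 7.5; interpolating gives 6.85.
Difference: 6.85 − 3.45 = 3.4.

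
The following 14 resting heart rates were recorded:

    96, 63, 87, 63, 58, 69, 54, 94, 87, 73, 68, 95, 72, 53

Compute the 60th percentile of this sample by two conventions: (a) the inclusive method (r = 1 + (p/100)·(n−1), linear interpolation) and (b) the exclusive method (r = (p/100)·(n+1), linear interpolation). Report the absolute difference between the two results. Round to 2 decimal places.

Sorted: 53, 54, 58, 63, 63, 68, 69, 72, 73, 87, 87, 94, 95, 96.
n = 14.
(a) r = 8.8; between ranks 8 (72) and 9 (73): 72.8.
(b) r = 9 → value at rank 9 = 73.
|72.8 − 73| = 0.2.

0.20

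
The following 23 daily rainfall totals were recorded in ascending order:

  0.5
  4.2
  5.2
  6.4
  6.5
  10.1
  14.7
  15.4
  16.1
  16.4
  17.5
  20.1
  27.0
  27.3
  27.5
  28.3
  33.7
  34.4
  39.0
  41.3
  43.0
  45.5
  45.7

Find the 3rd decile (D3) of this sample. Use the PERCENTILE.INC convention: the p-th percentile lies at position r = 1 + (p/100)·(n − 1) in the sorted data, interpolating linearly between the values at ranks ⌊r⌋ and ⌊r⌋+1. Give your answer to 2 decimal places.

n = 23.
r = 1 + (30/100)·(23 − 1) = 1 + 6.6 = 7.6.
Rank 7 is 14.7 and rank 8 is 15.4.
Interpolate: 14.7 + 0.6·(15.4 − 14.7) = 14.7 + 0.6·0.7 = 15.12.

15.12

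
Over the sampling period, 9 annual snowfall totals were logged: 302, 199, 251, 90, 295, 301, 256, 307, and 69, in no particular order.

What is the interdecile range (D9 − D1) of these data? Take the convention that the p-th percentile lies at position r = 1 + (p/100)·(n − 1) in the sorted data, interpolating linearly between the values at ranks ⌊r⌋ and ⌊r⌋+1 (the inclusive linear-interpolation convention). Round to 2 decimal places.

217.20

Sorted: 69, 90, 199, 251, 256, 295, 301, 302, 307.
n = 9.
P10: r = 1.8; ranks 1–2 are 69, 90; interpolating gives 85.8.
P90: r = 8.2; ranks 8–9 are 302, 307; interpolating gives 303.
Difference: 303 − 85.8 = 217.2.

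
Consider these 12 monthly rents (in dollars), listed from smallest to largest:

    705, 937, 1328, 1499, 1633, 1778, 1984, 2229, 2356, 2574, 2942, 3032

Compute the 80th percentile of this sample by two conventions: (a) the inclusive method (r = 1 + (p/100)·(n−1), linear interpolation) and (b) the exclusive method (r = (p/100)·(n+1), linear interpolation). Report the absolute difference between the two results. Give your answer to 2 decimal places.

n = 12.
(a) r = 9.8; between ranks 9 (2356) and 10 (2574): 2530.4.
(b) r = 10.4; between ranks 10 (2574) and 11 (2942): 2721.2.
|2530.4 − 2721.2| = 190.8.

190.80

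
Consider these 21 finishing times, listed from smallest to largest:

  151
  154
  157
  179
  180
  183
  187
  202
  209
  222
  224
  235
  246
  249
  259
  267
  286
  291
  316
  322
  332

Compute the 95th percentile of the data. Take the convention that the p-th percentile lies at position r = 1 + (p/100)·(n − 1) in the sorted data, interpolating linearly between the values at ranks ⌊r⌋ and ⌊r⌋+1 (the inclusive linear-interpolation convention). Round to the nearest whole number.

n = 21.
r = 1 + (95/100)·(21 − 1) = 1 + 19 = 20.
r is an integer, so P95 is the value at rank 20: 322.

322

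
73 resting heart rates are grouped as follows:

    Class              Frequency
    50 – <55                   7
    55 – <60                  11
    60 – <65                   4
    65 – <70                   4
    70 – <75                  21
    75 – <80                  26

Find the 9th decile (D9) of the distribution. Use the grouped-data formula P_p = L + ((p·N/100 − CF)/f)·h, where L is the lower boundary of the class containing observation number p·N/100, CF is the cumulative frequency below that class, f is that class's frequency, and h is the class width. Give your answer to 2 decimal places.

N = 73; target position k = 90/100 · 73 = 65.7.
Cumulative frequencies: 7, 18, 22, 26, 47, 73.
Observation 65.7 falls in the class 75 – <80.
L = 75, CF = 47, f = 26, h = 5.
P90 = 75 + ((65.7 − 47)/26)·5 = 75 + 3.59615 = 78.5962.

78.60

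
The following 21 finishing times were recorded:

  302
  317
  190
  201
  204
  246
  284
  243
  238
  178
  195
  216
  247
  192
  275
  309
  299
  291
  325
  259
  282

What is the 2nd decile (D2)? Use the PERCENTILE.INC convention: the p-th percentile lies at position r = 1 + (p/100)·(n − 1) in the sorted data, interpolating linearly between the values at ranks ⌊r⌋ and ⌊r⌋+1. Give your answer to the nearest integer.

Sorted: 178, 190, 192, 195, 201, 204, 216, 238, 243, 246, 247, 259, 275, 282, 284, 291, 299, 302, 309, 317, 325.
n = 21.
r = 1 + (20/100)·(21 − 1) = 1 + 4 = 5.
r is an integer, so P20 is the value at rank 5: 201.

201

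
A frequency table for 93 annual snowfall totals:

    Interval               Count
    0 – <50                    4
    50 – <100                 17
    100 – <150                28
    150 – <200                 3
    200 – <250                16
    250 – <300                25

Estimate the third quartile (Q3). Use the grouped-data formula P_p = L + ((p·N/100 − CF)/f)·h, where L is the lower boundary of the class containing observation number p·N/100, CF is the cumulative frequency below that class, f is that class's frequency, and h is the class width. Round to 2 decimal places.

N = 93; target position k = 75/100 · 93 = 69.75.
Cumulative frequencies: 4, 21, 49, 52, 68, 93.
Observation 69.75 falls in the class 250 – <300.
L = 250, CF = 68, f = 25, h = 50.
P75 = 250 + ((69.75 − 68)/25)·50 = 250 + 3.5 = 253.5.

253.50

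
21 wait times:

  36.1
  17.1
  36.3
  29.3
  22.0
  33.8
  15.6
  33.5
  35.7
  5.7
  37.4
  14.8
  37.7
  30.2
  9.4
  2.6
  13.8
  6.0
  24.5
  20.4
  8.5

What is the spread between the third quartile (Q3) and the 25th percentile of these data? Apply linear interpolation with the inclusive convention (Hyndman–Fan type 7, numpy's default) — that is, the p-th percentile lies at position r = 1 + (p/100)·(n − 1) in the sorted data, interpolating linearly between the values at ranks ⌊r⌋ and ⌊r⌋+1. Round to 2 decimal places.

20.00

Sorted: 2.6, 5.7, 6.0, 8.5, 9.4, 13.8, 14.8, 15.6, 17.1, 20.4, 22.0, 24.5, 29.3, 30.2, 33.5, 33.8, 35.7, 36.1, 36.3, 37.4, 37.7.
n = 21.
P25: r = 6 (integer) → 13.8.
P75: r = 16 (integer) → 33.8.
Difference: 33.8 − 13.8 = 20.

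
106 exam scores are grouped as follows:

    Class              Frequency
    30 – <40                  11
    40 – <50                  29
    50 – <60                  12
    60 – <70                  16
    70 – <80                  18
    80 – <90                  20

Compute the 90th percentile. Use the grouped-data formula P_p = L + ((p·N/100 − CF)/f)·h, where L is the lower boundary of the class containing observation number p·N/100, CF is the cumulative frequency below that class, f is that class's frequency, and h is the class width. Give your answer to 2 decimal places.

N = 106; target position k = 90/100 · 106 = 95.4.
Cumulative frequencies: 11, 40, 52, 68, 86, 106.
Observation 95.4 falls in the class 80 – <90.
L = 80, CF = 86, f = 20, h = 10.
P90 = 80 + ((95.4 − 86)/20)·10 = 80 + 4.7 = 84.7.

84.70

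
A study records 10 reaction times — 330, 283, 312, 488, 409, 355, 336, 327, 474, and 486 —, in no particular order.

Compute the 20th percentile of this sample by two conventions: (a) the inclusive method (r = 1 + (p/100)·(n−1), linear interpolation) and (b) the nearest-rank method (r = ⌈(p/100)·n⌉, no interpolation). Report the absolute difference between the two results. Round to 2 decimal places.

12.00

Sorted: 283, 312, 327, 330, 336, 355, 409, 474, 486, 488.
n = 10.
(a) r = 2.8; between ranks 2 (312) and 3 (327): 324.
(b) the nearest-rank method: rank 2 → 312.
|324 − 312| = 12.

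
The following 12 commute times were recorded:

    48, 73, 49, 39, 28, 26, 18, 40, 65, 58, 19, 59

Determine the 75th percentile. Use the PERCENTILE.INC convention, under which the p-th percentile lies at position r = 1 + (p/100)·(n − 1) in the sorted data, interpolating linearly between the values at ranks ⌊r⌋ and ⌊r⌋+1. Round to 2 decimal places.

Sorted: 18, 19, 26, 28, 39, 40, 48, 49, 58, 59, 65, 73.
n = 12.
r = 1 + (75/100)·(12 − 1) = 1 + 8.25 = 9.25.
Rank 9 is 58 and rank 10 is 59.
Interpolate: 58 + 0.25·(59 − 58) = 58 + 0.25·1 = 58.25.

58.25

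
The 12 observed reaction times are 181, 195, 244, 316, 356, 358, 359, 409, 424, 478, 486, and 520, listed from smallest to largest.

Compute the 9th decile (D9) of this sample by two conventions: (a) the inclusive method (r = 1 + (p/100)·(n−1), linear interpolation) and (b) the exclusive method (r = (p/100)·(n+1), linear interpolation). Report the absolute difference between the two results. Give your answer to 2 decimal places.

n = 12.
(a) r = 10.9; between ranks 10 (478) and 11 (486): 485.2.
(b) r = 11.7; between ranks 11 (486) and 12 (520): 509.8.
|485.2 − 509.8| = 24.6.

24.60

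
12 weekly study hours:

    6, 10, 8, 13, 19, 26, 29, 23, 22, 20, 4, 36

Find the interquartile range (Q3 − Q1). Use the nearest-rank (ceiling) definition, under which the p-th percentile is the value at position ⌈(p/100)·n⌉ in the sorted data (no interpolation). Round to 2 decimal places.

Sorted: 4, 6, 8, 10, 13, 19, 20, 22, 23, 26, 29, 36.
n = 12.
P25: rank ⌈25/100·12⌉ = 3 → 8.
P75: rank ⌈75/100·12⌉ = 9 → 23.
Difference: 23 − 8 = 15.

15.00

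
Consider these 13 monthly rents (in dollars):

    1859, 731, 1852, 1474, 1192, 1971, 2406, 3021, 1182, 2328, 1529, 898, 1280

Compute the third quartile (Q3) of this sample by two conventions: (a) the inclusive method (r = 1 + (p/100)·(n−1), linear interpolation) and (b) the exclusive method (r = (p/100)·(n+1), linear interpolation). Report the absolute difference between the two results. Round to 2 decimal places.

178.50

Sorted: 731, 898, 1182, 1192, 1280, 1474, 1529, 1852, 1859, 1971, 2328, 2406, 3021.
n = 13.
(a) r = 10 → value at rank 10 = 1971.
(b) r = 10.5; between ranks 10 (1971) and 11 (2328): 2149.5.
|1971 − 2149.5| = 178.5.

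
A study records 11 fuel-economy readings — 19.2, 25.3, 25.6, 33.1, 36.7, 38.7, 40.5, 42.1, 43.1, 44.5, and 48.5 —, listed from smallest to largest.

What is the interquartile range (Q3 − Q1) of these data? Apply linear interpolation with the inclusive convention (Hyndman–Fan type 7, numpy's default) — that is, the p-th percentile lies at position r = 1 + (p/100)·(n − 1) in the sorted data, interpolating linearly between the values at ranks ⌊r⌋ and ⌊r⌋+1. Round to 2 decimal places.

13.25

n = 11.
P25: r = 3.5; ranks 3–4 are 25.6, 33.1; interpolating gives 29.35.
P75: r = 8.5; ranks 8–9 are 42.1, 43.1; interpolating gives 42.6.
Difference: 42.6 − 29.35 = 13.25.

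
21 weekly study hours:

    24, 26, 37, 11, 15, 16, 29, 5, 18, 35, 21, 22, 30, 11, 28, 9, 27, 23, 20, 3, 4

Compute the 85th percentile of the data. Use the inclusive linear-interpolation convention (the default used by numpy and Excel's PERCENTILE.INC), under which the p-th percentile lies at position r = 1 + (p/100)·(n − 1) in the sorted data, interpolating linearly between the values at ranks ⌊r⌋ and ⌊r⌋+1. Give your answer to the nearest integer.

29

Sorted: 3, 4, 5, 9, 11, 11, 15, 16, 18, 20, 21, 22, 23, 24, 26, 27, 28, 29, 30, 35, 37.
n = 21.
r = 1 + (85/100)·(21 − 1) = 1 + 17 = 18.
r is an integer, so P85 is the value at rank 18: 29.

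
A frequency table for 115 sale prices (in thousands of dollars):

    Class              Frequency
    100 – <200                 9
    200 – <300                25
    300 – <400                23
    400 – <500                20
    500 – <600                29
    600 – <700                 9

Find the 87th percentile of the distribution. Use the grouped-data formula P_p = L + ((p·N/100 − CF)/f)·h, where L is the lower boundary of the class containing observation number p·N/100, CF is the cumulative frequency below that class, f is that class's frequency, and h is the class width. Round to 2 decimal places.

N = 115; target position k = 87/100 · 115 = 100.05.
Cumulative frequencies: 9, 34, 57, 77, 106, 115.
Observation 100.05 falls in the class 500 – <600.
L = 500, CF = 77, f = 29, h = 100.
P87 = 500 + ((100.05 − 77)/29)·100 = 500 + 79.4828 = 579.483.

579.48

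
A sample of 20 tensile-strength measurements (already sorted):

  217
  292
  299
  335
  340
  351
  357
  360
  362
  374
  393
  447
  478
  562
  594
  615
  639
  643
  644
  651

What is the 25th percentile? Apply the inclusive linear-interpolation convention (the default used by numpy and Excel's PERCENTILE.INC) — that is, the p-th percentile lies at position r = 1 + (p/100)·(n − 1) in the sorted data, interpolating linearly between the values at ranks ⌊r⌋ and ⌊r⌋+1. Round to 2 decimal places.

n = 20.
r = 1 + (25/100)·(20 − 1) = 1 + 4.75 = 5.75.
Rank 5 is 340 and rank 6 is 351.
Interpolate: 340 + 0.75·(351 − 340) = 340 + 0.75·11 = 348.25.

348.25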